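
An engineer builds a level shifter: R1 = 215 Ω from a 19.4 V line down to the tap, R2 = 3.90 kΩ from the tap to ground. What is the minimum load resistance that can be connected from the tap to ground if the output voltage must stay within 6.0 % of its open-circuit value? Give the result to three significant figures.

Output resistance R_th = R1‖R2 = (215 × 3900)/4115 = 203.8 Ω.
The fractional drop is R_th/(R_th + R_L); requiring this ≤ 0.0600 gives R_L ≥ R_th(1/0.0600 − 1) = 203.8 × 15.67 = 3.19 kΩ.

R_L(min) ≈ 3.19 kΩ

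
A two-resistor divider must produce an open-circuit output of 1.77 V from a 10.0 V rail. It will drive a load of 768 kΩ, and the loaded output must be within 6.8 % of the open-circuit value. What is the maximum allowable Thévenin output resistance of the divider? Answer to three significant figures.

R_th ≤ 56.0 kΩ

Loading drop = R_th/(R_th + R_L) ≤ 0.0680, so R_th ≤ R_L · ε/(1−ε) = 768 kΩ × 0.0680/0.9320 = 56.0 kΩ.
(Any R1, R2 with R2/(R1+R2) = 0.177 and R1‖R2 ≤ 56.0 kΩ will meet the spec.)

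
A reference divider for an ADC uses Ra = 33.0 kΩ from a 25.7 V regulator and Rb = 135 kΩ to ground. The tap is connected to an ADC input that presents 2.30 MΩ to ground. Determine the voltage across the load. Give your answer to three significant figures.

V_out ≈ 20.4 V

The load sits in parallel with Rb: Rb‖R_L = (135 × 2300) / (135 + 2300) = 127.5 kΩ.
V_out = 25.7 × 127.5 / (33.0 + 127.5) = 25.7 × 127.5/160.5 = 20.4 V.
(Unloaded it would have been 20.7 V.)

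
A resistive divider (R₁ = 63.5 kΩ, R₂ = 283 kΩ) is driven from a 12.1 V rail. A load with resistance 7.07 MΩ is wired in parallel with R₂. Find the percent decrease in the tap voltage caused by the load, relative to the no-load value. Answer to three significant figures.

The divider's output (Thévenin) resistance is R₁‖R₂ = 51.86 kΩ.
Fractional drop under load = R_th/(R_th + R_L) = 51.86 / (51.86 + 7070) = 0.007282.
So the output falls by 0.728 %.

0.728 %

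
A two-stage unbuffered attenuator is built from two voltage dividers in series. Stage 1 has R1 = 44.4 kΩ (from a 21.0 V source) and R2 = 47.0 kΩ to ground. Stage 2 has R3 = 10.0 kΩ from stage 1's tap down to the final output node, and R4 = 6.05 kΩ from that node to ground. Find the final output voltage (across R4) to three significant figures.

Stage 2 presents R3+R4 = 16.05 kΩ as a load on stage 1's tap.
Stage 1's lower leg becomes R2‖(R3+R4) = 11.96 kΩ, so V_mid = 21.0 × 11.96/56.36 = 4.458 V.
Stage 2 is itself unloaded: V_out = V_mid × R4/(R3+R4) = 4.458 × 6.05/16.05 = 1.68 V.

V_out ≈ 1.68 V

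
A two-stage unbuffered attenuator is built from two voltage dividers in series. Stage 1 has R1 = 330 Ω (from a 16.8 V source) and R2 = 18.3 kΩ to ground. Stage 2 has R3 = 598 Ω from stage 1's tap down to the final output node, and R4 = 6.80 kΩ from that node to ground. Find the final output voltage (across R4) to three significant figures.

V_out ≈ 14.5 V

Stage 2 presents R3+R4 = 7398 Ω as a load on stage 1's tap.
Stage 1's lower leg becomes R2‖(R3+R4) = 5268 Ω, so V_mid = 16.8 × 5268/5598 = 15.81 V.
Stage 2 is itself unloaded: V_out = V_mid × R4/(R3+R4) = 15.81 × 6800/7398 = 14.5 V.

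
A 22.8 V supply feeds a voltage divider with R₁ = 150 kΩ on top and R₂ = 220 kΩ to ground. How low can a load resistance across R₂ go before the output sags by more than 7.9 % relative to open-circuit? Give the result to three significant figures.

R_L(min) ≈ 1.04 MΩ

Output resistance R_th = R₁‖R₂ = (150 × 220)/370.0 = 89.19 kΩ.
The fractional drop is R_th/(R_th + R_L); requiring this ≤ 0.0790 gives R_L ≥ R_th(1/0.0790 − 1) = 89.19 × 11.66 = 1.04 MΩ.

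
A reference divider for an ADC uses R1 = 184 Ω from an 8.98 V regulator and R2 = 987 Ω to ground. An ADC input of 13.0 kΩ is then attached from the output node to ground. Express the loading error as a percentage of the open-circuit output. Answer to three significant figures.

1.18 %

The divider's output (Thévenin) resistance is R1‖R2 = 155.1 Ω.
Fractional drop under load = R_th/(R_th + R_L) = 155.1 / (155.1 + 13000) = 0.01179.
So the output falls by 1.18 %.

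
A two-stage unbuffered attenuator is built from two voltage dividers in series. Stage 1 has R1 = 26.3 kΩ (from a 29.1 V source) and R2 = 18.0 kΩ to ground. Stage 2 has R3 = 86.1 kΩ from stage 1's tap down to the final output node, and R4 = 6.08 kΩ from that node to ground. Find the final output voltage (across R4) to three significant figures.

V_out ≈ 0.699 V

Stage 2 presents R3+R4 = 92.18 kΩ as a load on stage 1's tap.
Stage 1's lower leg becomes R2‖(R3+R4) = 15.06 kΩ, so V_mid = 29.1 × 15.06/41.36 = 10.60 V.
Stage 2 is itself unloaded: V_out = V_mid × R4/(R3+R4) = 10.60 × 6.08/92.18 = 0.699 V.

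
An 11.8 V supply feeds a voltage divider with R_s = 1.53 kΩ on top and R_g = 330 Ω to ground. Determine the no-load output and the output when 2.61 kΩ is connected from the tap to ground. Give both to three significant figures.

Open-circuit: V = 11.8 × 330/(1530 + 330) = 2.09 V.
With the load, R_g becomes R_g‖R_L = 293.0 Ω, so V = 11.8 × 293.0/1823 = 1.90 V.

Unloaded: 2.09 V; loaded: 1.90 V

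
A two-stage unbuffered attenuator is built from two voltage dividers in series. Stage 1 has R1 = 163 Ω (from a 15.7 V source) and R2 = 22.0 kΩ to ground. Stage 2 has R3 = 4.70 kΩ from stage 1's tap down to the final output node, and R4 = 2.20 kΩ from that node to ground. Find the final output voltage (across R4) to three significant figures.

Stage 2 presents R3+R4 = 6900 Ω as a load on stage 1's tap.
Stage 1's lower leg becomes R2‖(R3+R4) = 5253 Ω, so V_mid = 15.7 × 5253/5416 = 15.23 V.
Stage 2 is itself unloaded: V_out = V_mid × R4/(R3+R4) = 15.23 × 2200/6900 = 4.86 V.

V_out ≈ 4.86 V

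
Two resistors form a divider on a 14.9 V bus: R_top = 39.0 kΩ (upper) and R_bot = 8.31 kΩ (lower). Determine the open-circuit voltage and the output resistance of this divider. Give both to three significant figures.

V_th is the open-circuit tap voltage: 14.9 × 8.31/(39.0 + 8.31) = 2.62 V.
With the supply zeroed, R_top and R_bot appear in parallel from the tap: R_th = R_top‖R_bot = (39.0 × 8.31)/47.31 = 6.85 kΩ.

V_th = 2.62 V, R_th = 6.85 kΩ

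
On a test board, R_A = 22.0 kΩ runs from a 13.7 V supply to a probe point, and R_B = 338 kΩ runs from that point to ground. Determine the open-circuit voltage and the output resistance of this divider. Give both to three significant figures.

V_th = 12.9 V, R_th = 20.7 kΩ

V_th is the open-circuit tap voltage: 13.7 × 338/(22.0 + 338) = 12.9 V.
With the supply zeroed, R_A and R_B appear in parallel from the tap: R_th = R_A‖R_B = (22.0 × 338)/360.0 = 20.7 kΩ.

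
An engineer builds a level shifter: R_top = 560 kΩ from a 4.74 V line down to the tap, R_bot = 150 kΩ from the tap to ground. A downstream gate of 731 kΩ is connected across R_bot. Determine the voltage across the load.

The load sits in parallel with R_bot: R_bot‖R_L = (150 × 731) / (150 + 731) = 124.5 kΩ.
V_out = 4.74 × 124.5 / (560 + 124.5) = 4.74 × 124.5/684.5 = 0.862 V.

V_out ≈ 0.862 V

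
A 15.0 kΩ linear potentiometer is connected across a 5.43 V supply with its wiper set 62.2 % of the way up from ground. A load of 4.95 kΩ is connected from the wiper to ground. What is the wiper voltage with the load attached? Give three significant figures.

The wiper splits the pot into (1−α)R = 5.670 kΩ above and αR = 9.330 kΩ below.
Lower section ‖ load = 3.234 kΩ.
V_wiper = 5.43 × 3.234/(5.670 + 3.234) = 1.97 V.

V ≈ 1.97 V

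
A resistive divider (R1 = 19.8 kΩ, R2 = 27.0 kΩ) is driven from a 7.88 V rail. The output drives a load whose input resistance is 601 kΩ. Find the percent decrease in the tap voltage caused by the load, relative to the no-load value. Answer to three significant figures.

The divider's output (Thévenin) resistance is R1‖R2 = 11.42 kΩ.
Fractional drop under load = R_th/(R_th + R_L) = 11.42 / (11.42 + 601) = 0.01865.
So the output falls by 1.87 %.

1.87 %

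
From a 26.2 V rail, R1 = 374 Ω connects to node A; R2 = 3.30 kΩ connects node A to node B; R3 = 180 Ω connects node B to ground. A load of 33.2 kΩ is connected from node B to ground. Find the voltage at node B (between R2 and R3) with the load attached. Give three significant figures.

V ≈ 1.22 V

At node B, R3 is in parallel with the load: R3‖R_L = 179.0 Ω.
Below node A the resistance is R2 + (R3‖R_L) = 3479 Ω, so V_A = 26.2 × 3479/3853 = 23.66 V.
Then V_B = V_A × (R3‖R_L)/(R2 + R3‖R_L) = 23.66 × 179.0/3479 = 1.22 V.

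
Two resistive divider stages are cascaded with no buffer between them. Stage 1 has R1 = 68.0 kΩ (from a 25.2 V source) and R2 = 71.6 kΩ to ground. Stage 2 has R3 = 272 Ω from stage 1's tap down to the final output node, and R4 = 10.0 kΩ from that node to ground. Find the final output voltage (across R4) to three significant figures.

V_out ≈ 2.86 V

Stage 2 presents R3+R4 = 10270 Ω as a load on stage 1's tap.
Stage 1's lower leg becomes R2‖(R3+R4) = 8983 Ω, so V_mid = 25.2 × 8983/76980 = 2.941 V.
Stage 2 is itself unloaded: V_out = V_mid × R4/(R3+R4) = 2.941 × 10000/10270 = 2.86 V.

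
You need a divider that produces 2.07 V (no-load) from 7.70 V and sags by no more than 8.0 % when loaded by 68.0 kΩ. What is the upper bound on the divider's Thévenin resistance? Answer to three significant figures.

R_th ≤ 5.91 kΩ

Loading drop = R_th/(R_th + R_L) ≤ 0.0800, so R_th ≤ R_L · ε/(1−ε) = 68.0 kΩ × 0.0800/0.9200 = 5.91 kΩ.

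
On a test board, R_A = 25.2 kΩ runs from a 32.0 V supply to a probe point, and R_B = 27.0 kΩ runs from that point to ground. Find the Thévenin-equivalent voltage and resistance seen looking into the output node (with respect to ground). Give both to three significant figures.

V_th = 16.6 V, R_th = 13.0 kΩ

V_th is the open-circuit tap voltage: 32.0 × 27.0/(25.2 + 27.0) = 16.6 V.
With the supply zeroed, R_A and R_B appear in parallel from the tap: R_th = R_A‖R_B = (25.2 × 27.0)/52.20 = 13.0 kΩ.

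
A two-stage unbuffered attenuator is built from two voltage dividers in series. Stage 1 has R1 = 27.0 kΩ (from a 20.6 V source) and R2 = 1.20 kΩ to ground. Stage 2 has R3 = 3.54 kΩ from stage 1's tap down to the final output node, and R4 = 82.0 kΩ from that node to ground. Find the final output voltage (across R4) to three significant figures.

V_out ≈ 0.829 V

Stage 2 presents R3+R4 = 85.54 kΩ as a load on stage 1's tap.
Stage 1's lower leg becomes R2‖(R3+R4) = 1.183 kΩ, so V_mid = 20.6 × 1.183/28.18 = 0.8650 V.
Stage 2 is itself unloaded: V_out = V_mid × R4/(R3+R4) = 0.8650 × 82.0/85.54 = 0.829 V.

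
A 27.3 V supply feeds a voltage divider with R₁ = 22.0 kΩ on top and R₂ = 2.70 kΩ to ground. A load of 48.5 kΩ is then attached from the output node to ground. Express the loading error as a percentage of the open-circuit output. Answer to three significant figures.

The divider's output (Thévenin) resistance is R₁‖R₂ = 2.405 kΩ.
Fractional drop under load = R_th/(R_th + R_L) = 2.405 / (2.405 + 48.5) = 0.04724.
So the output falls by 4.72 %.

4.72 %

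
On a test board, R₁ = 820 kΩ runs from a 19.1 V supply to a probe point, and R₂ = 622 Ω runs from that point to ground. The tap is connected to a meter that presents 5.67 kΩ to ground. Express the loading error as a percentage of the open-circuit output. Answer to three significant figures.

The divider's output (Thévenin) resistance is R₁‖R₂ = 621.5 Ω.
Fractional drop under load = R_th/(R_th + R_L) = 621.5 / (621.5 + 5670) = 0.09879.
So the output falls by 9.88 %.

9.88 %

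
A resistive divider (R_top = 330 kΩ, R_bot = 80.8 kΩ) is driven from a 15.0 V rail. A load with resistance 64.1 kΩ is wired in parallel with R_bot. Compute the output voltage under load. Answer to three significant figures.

The load sits in parallel with R_bot: R_bot‖R_L = (80.8 × 64.1) / (80.8 + 64.1) = 35.74 kΩ.
V_out = 15.0 × 35.74 / (330 + 35.74) = 15.0 × 35.74/365.7 = 1.47 V.
(Unloaded it would have been 2.95 V.)

V_out ≈ 1.47 V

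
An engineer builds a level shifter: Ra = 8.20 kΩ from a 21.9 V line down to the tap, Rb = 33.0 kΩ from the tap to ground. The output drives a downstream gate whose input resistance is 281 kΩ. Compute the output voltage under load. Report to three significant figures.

The load sits in parallel with Rb: Rb‖R_L = (33.0 × 281) / (33.0 + 281) = 29.53 kΩ.
V_out = 21.9 × 29.53 / (8.20 + 29.53) = 21.9 × 29.53/37.73 = 17.1 V.
(Unloaded it would have been 17.5 V.)

V_out ≈ 17.1 V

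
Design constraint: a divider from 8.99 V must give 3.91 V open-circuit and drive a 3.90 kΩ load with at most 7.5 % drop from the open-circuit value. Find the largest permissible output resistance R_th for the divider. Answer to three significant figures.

R_th ≤ 316 Ω

Loading drop = R_th/(R_th + R_L) ≤ 0.0750, so R_th ≤ R_L · ε/(1−ε) = 3.90 kΩ × 0.0750/0.9250 = 316 Ω.
(Any R1, R2 with R2/(R1+R2) = 0.435 and R1‖R2 ≤ 316 Ω will meet the spec.)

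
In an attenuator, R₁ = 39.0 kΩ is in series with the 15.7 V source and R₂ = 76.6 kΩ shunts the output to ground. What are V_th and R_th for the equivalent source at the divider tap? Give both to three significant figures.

V_th = 10.4 V, R_th = 25.8 kΩ

V_th is the open-circuit tap voltage: 15.7 × 76.6/(39.0 + 76.6) = 10.4 V.
With the supply zeroed, R₁ and R₂ appear in parallel from the tap: R_th = R₁‖R₂ = (39.0 × 76.6)/115.6 = 25.8 kΩ.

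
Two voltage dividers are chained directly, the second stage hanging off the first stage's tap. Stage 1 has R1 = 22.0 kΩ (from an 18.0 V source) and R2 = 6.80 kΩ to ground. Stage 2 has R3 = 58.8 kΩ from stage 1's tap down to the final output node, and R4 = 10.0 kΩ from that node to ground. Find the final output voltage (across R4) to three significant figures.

Stage 2 presents R3+R4 = 68.80 kΩ as a load on stage 1's tap.
Stage 1's lower leg becomes R2‖(R3+R4) = 6.188 kΩ, so V_mid = 18.0 × 6.188/28.19 = 3.952 V.
Stage 2 is itself unloaded: V_out = V_mid × R4/(R3+R4) = 3.952 × 10.0/68.80 = 0.574 V.

V_out ≈ 0.574 V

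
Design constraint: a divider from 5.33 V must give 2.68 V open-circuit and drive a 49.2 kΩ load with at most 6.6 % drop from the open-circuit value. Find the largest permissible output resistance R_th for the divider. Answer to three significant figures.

Loading drop = R_th/(R_th + R_L) ≤ 0.0660, so R_th ≤ R_L · ε/(1−ε) = 49.2 kΩ × 0.0660/0.9340 = 3.48 kΩ.

R_th ≤ 3.48 kΩ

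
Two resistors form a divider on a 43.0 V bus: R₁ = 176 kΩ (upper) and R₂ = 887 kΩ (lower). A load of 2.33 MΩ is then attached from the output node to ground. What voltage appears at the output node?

The load sits in parallel with R₂: R₂‖R_L = (887 × 2330) / (887 + 2330) = 642.4 kΩ.
V_out = 43.0 × 642.4 / (176 + 642.4) = 43.0 × 642.4/818.4 = 33.8 V.
(Unloaded it would have been 35.9 V.)

V_out ≈ 33.8 V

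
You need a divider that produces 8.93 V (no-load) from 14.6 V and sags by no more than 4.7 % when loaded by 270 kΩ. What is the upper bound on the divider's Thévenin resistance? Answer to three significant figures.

R_th ≤ 13.3 kΩ

Loading drop = R_th/(R_th + R_L) ≤ 0.0470, so R_th ≤ R_L · ε/(1−ε) = 270 kΩ × 0.0470/0.9530 = 13.3 kΩ.
(Any R1, R2 with R2/(R1+R2) = 0.612 and R1‖R2 ≤ 13.3 kΩ will meet the spec.)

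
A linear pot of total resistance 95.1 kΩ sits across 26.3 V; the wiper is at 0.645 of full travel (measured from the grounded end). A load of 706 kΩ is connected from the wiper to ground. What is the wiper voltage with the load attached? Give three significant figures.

The wiper splits the pot into (1−α)R = 33.76 kΩ above and αR = 61.34 kΩ below.
Lower section ‖ load = 56.44 kΩ.
V_wiper = 26.3 × 56.44/(33.76 + 56.44) = 16.5 V.

V ≈ 16.5 V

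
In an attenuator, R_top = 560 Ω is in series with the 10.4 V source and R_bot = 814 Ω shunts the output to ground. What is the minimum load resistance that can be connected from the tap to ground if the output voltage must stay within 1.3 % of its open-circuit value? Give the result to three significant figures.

R_L(min) ≈ 25.2 kΩ

Output resistance R_th = R_top‖R_bot = (560 × 814)/1374 = 331.8 Ω.
The fractional drop is R_th/(R_th + R_L); requiring this ≤ 0.0130 gives R_L ≥ R_th(1/0.0130 − 1) = 331.8 × 75.92 = 25.2 kΩ.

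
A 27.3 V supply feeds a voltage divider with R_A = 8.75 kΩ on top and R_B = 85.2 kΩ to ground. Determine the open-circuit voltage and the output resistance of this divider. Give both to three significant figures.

V_th is the open-circuit tap voltage: 27.3 × 85.2/(8.75 + 85.2) = 24.8 V.
With the supply zeroed, R_A and R_B appear in parallel from the tap: R_th = R_A‖R_B = (8.75 × 85.2)/93.95 = 7.94 kΩ.

V_th = 24.8 V, R_th = 7.94 kΩ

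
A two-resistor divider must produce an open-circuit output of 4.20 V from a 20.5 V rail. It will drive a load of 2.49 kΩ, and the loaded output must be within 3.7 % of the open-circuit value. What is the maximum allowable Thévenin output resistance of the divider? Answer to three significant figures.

Loading drop = R_th/(R_th + R_L) ≤ 0.0370, so R_th ≤ R_L · ε/(1−ε) = 2.49 kΩ × 0.0370/0.9630 = 95.7 Ω.
(Any R1, R2 with R2/(R1+R2) = 0.205 and R1‖R2 ≤ 95.7 Ω will meet the spec.)

R_th ≤ 95.7 Ω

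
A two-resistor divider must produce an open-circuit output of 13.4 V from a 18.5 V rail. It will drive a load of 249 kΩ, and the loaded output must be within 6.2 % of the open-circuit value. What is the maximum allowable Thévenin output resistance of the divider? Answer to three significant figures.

Loading drop = R_th/(R_th + R_L) ≤ 0.0620, so R_th ≤ R_L · ε/(1−ε) = 249 kΩ × 0.0620/0.9380 = 16.5 kΩ.
(Any R1, R2 with R2/(R1+R2) = 0.724 and R1‖R2 ≤ 16.5 kΩ will meet the spec.)

R_th ≤ 16.5 kΩ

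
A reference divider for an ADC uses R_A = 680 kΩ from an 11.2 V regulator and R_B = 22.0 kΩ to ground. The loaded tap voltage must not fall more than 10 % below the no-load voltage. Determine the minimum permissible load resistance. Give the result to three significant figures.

Output resistance R_th = R_A‖R_B = (680 × 22.0)/702.0 = 21.31 kΩ.
The fractional drop is R_th/(R_th + R_L); requiring this ≤ 0.100 gives R_L ≥ R_th(1/0.100 − 1) = 21.31 × 9.000 = 192 kΩ.

R_L(min) ≈ 192 kΩ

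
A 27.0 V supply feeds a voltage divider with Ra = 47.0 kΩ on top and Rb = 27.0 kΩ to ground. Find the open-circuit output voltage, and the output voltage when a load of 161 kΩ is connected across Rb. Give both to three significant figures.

Unloaded: 9.85 V; loaded: 8.90 V

Open-circuit: V = 27.0 × 27.0/(47.0 + 27.0) = 9.85 V.
With the load, Rb becomes Rb‖R_L = 23.12 kΩ, so V = 27.0 × 23.12/70.12 = 8.90 V.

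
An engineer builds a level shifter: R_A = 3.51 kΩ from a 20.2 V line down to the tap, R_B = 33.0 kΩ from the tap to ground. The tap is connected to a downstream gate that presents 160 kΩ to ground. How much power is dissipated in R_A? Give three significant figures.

Total resistance from the source is R_A + (R_B‖R_L) = 30.87 kΩ, so I = 20.2/30.87 kΩ = 0.6544 mA.
P = I²·R_A = (0.6544 mA)² × 3.51 kΩ = 1.50 mW.

P ≈ 1.50 mW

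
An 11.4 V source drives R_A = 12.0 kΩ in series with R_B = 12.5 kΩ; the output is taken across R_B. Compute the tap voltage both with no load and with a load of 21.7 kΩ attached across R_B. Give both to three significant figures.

Unloaded: 5.82 V; loaded: 4.54 V

Open-circuit: V = 11.4 × 12.5/(12.0 + 12.5) = 5.82 V.
With the load, R_B becomes R_B‖R_L = 7.931 kΩ, so V = 11.4 × 7.931/19.93 = 4.54 V.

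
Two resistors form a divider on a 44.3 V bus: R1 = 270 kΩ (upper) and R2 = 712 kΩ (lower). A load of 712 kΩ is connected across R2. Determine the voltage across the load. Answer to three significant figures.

The load sits in parallel with R2: R2‖R_L = (712 × 712) / (712 + 712) = 356.0 kΩ.
V_out = 44.3 × 356.0 / (270 + 356.0) = 44.3 × 356.0/626.0 = 25.2 V.
(Unloaded it would have been 32.1 V.)

V_out ≈ 25.2 V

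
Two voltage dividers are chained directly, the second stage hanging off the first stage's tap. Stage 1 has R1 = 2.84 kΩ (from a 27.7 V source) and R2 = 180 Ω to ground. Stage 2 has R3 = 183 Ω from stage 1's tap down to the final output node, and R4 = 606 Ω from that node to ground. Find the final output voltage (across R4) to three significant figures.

Stage 2 presents R3+R4 = 789.0 Ω as a load on stage 1's tap.
Stage 1's lower leg becomes R2‖(R3+R4) = 146.6 Ω, so V_mid = 27.7 × 146.6/2987 = 1.359 V.
Stage 2 is itself unloaded: V_out = V_mid × R4/(R3+R4) = 1.359 × 606/789.0 = 1.04 V.

V_out ≈ 1.04 V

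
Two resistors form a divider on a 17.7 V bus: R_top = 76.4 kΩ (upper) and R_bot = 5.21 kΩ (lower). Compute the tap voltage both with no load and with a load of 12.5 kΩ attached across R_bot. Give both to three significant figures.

Unloaded: 1.13 V; loaded: 0.813 V

Open-circuit: V = 17.7 × 5.21/(76.4 + 5.21) = 1.13 V.
With the load, R_bot becomes R_bot‖R_L = 3.677 kΩ, so V = 17.7 × 3.677/80.08 = 0.813 V.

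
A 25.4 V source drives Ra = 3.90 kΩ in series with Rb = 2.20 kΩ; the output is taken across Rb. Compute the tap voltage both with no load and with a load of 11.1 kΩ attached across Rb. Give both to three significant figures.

Unloaded: 9.16 V; loaded: 8.13 V

Open-circuit: V = 25.4 × 2.20/(3.90 + 2.20) = 9.16 V.
With the load, Rb becomes Rb‖R_L = 1.836 kΩ, so V = 25.4 × 1.836/5.736 = 8.13 V.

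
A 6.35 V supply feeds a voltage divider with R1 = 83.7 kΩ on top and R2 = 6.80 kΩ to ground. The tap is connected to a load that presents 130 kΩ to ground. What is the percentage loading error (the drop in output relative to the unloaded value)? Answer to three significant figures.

4.61 %

The divider's output (Thévenin) resistance is R1‖R2 = 6.289 kΩ.
Fractional drop under load = R_th/(R_th + R_L) = 6.289 / (6.289 + 130) = 0.04615.
So the output falls by 4.61 %.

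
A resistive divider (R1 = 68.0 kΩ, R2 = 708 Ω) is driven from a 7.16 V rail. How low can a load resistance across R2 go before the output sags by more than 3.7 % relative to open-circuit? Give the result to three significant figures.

R_L(min) ≈ 18.2 kΩ

Output resistance R_th = R1‖R2 = (68000 × 708)/68710 = 700.7 Ω.
The fractional drop is R_th/(R_th + R_L); requiring this ≤ 0.0370 gives R_L ≥ R_th(1/0.0370 − 1) = 700.7 × 26.03 = 18.2 kΩ.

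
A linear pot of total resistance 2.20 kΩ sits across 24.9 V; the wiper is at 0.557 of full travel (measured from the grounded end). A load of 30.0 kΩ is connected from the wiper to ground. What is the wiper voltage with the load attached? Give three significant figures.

The wiper splits the pot into (1−α)R = 974.6 Ω above and αR = 1225 Ω below.
Lower section ‖ load = 1177 Ω.
V_wiper = 24.9 × 1177/(974.6 + 1177) = 13.6 V.

V ≈ 13.6 V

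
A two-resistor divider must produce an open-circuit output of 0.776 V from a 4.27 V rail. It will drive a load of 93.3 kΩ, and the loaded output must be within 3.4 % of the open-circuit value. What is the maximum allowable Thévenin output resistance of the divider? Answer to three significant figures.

R_th ≤ 3.28 kΩ

Loading drop = R_th/(R_th + R_L) ≤ 0.0340, so R_th ≤ R_L · ε/(1−ε) = 93.3 kΩ × 0.0340/0.9660 = 3.28 kΩ.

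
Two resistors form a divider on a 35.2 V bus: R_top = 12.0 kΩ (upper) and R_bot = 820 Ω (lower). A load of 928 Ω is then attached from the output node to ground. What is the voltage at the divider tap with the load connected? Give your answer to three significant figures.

The load sits in parallel with R_bot: R_bot‖R_L = (820 × 928) / (820 + 928) = 435.3 Ω.
V_out = 35.2 × 435.3 / (12000 + 435.3) = 35.2 × 435.3/12440 = 1.23 V.

V_out ≈ 1.23 V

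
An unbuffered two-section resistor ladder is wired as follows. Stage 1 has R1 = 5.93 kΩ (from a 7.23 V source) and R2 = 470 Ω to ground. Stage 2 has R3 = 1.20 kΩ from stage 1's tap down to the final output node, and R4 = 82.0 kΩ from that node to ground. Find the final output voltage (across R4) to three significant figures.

Stage 2 presents R3+R4 = 83200 Ω as a load on stage 1's tap.
Stage 1's lower leg becomes R2‖(R3+R4) = 467.4 Ω, so V_mid = 7.23 × 467.4/6397 = 0.5282 V.
Stage 2 is itself unloaded: V_out = V_mid × R4/(R3+R4) = 0.5282 × 82000/83200 = 0.521 V.

V_out ≈ 0.521 V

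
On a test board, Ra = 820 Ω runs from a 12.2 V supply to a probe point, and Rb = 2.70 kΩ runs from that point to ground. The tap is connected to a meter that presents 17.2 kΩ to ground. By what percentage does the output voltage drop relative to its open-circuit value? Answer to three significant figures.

The divider's output (Thévenin) resistance is Ra‖Rb = 629.0 Ω.
Fractional drop under load = R_th/(R_th + R_L) = 629.0 / (629.0 + 17200) = 0.03528.
So the output falls by 3.53 %.

3.53 %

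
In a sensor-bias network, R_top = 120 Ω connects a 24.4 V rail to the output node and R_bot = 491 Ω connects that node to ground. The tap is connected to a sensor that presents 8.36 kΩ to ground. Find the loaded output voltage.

V_out ≈ 19.4 V

The load sits in parallel with R_bot: R_bot‖R_L = (491 × 8360) / (491 + 8360) = 463.8 Ω.
V_out = 24.4 × 463.8 / (120 + 463.8) = 24.4 × 463.8/583.8 = 19.4 V.
(Unloaded it would have been 19.6 V.)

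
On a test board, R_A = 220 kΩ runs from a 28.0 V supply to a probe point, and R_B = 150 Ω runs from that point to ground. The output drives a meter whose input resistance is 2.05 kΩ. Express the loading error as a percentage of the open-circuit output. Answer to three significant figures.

The divider's output (Thévenin) resistance is R_A‖R_B = 149.9 Ω.
Fractional drop under load = R_th/(R_th + R_L) = 149.9 / (149.9 + 2050) = 0.06814.
So the output falls by 6.81 %.

6.81 %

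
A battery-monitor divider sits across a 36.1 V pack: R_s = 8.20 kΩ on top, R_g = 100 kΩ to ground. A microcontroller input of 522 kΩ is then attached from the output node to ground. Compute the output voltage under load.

The load sits in parallel with R_g: R_g‖R_L = (100 × 522) / (100 + 522) = 83.92 kΩ.
V_out = 36.1 × 83.92 / (8.20 + 83.92) = 36.1 × 83.92/92.12 = 32.9 V.

V_out ≈ 32.9 V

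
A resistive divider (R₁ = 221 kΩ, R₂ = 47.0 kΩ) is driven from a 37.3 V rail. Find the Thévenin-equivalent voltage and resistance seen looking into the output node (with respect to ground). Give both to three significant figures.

V_th = 6.54 V, R_th = 38.8 kΩ

V_th is the open-circuit tap voltage: 37.3 × 47.0/(221 + 47.0) = 6.54 V.
With the supply zeroed, R₁ and R₂ appear in parallel from the tap: R_th = R₁‖R₂ = (221 × 47.0)/268.0 = 38.8 kΩ.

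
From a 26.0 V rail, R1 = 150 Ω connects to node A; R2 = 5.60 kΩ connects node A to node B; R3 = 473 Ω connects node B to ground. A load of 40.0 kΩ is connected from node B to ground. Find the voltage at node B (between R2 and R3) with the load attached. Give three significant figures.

V ≈ 1.95 V

At node B, R3 is in parallel with the load: R3‖R_L = 467.5 Ω.
Below node A the resistance is R2 + (R3‖R_L) = 6067 Ω, so V_A = 26.0 × 6067/6217 = 25.37 V.
Then V_B = V_A × (R3‖R_L)/(R2 + R3‖R_L) = 25.37 × 467.5/6067 = 1.95 V.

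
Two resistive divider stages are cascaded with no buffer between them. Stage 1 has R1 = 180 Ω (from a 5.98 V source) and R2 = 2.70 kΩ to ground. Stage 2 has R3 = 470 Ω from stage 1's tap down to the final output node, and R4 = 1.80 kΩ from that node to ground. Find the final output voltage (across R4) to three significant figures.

Stage 2 presents R3+R4 = 2270 Ω as a load on stage 1's tap.
Stage 1's lower leg becomes R2‖(R3+R4) = 1233 Ω, so V_mid = 5.98 × 1233/1413 = 5.218 V.
Stage 2 is itself unloaded: V_out = V_mid × R4/(R3+R4) = 5.218 × 1800/2270 = 4.14 V.

V_out ≈ 4.14 V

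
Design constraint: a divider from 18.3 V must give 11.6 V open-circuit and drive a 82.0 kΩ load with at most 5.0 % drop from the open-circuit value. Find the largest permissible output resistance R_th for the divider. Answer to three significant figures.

R_th ≤ 4.32 kΩ

Loading drop = R_th/(R_th + R_L) ≤ 0.0500, so R_th ≤ R_L · ε/(1−ε) = 82.0 kΩ × 0.0500/0.9500 = 4.32 kΩ.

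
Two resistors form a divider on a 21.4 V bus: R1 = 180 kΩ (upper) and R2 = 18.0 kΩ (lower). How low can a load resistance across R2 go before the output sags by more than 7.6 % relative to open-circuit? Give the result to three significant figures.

R_L(min) ≈ 199 kΩ

Output resistance R_th = R1‖R2 = (180 × 18.0)/198.0 = 16.36 kΩ.
The fractional drop is R_th/(R_th + R_L); requiring this ≤ 0.0760 gives R_L ≥ R_th(1/0.0760 − 1) = 16.36 × 12.16 = 199 kΩ.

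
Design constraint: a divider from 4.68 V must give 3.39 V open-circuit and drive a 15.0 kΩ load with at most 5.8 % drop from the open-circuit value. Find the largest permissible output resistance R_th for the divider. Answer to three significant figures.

R_th ≤ 924 Ω

Loading drop = R_th/(R_th + R_L) ≤ 0.0580, so R_th ≤ R_L · ε/(1−ε) = 15.0 kΩ × 0.0580/0.9420 = 924 Ω.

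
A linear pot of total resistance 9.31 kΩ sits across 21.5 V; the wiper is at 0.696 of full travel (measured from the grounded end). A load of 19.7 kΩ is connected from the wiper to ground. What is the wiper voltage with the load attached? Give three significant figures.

V ≈ 13.6 V

The wiper splits the pot into (1−α)R = 2.830 kΩ above and αR = 6.480 kΩ below.
Lower section ‖ load = 4.876 kΩ.
V_wiper = 21.5 × 4.876/(2.830 + 4.876) = 13.6 V.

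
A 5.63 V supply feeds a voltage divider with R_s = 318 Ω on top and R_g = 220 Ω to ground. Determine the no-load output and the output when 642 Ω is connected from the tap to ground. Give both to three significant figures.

Open-circuit: V = 5.63 × 220/(318 + 220) = 2.30 V.
With the load, R_g becomes R_g‖R_L = 163.9 Ω, so V = 5.63 × 163.9/481.9 = 1.91 V.

Unloaded: 2.30 V; loaded: 1.91 V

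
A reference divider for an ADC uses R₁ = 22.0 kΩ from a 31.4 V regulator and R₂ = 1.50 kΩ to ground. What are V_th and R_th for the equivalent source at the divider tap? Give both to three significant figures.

V_th = 2.00 V, R_th = 1.40 kΩ

V_th is the open-circuit tap voltage: 31.4 × 1.50/(22.0 + 1.50) = 2.00 V.
With the supply zeroed, R₁ and R₂ appear in parallel from the tap: R_th = R₁‖R₂ = (22.0 × 1.50)/23.50 = 1.40 kΩ.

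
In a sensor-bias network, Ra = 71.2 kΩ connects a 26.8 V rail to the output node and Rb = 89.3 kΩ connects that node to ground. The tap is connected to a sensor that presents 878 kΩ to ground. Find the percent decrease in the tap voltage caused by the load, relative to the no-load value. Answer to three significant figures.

4.32 %

The divider's output (Thévenin) resistance is Ra‖Rb = 39.61 kΩ.
Fractional drop under load = R_th/(R_th + R_L) = 39.61 / (39.61 + 878) = 0.04317.
So the output falls by 4.32 %.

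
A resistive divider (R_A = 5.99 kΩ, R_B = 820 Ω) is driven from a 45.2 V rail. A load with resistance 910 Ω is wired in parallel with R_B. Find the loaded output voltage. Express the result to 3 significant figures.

The load sits in parallel with R_B: R_B‖R_L = (820 × 910) / (820 + 910) = 431.3 Ω.
V_out = 45.2 × 431.3 / (5990 + 431.3) = 45.2 × 431.3/6421 = 3.04 V.

V_out ≈ 3.04 V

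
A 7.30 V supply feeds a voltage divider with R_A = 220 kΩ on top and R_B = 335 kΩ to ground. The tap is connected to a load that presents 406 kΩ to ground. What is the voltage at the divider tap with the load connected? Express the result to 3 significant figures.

V_out ≈ 3.32 V

The load sits in parallel with R_B: R_B‖R_L = (335 × 406) / (335 + 406) = 183.5 kΩ.
V_out = 7.30 × 183.5 / (220 + 183.5) = 7.30 × 183.5/403.5 = 3.32 V.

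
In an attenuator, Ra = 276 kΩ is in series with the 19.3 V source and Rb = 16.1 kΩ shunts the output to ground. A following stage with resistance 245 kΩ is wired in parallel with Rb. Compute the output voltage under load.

V_out ≈ 1.00 V

The load sits in parallel with Rb: Rb‖R_L = (16.1 × 245) / (16.1 + 245) = 15.11 kΩ.
V_out = 19.3 × 15.11 / (276 + 15.11) = 19.3 × 15.11/291.1 = 1.00 V.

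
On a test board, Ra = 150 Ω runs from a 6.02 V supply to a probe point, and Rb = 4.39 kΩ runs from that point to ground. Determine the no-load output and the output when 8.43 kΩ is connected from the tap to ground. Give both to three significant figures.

Unloaded: 5.82 V; loaded: 5.72 V

Open-circuit: V = 6.02 × 4390/(150 + 4390) = 5.82 V.
With the load, Rb becomes Rb‖R_L = 2887 Ω, so V = 6.02 × 2887/3037 = 5.72 V.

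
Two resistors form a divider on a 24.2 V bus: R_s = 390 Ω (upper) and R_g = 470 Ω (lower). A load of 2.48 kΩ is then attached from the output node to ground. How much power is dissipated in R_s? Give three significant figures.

P ≈ 371 mW

Total resistance from the source is R_s + (R_g‖R_L) = 785.1 Ω, so I = 24.2/785.1 Ω = 30.82 mA.
P = I²·R_s = (30.82 mA)² × 390 Ω = 371 mW.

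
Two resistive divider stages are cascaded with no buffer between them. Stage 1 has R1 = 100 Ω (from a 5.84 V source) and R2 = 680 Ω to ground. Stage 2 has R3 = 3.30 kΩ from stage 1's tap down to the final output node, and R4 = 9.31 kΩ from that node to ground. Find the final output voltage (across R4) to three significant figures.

V_out ≈ 3.73 V

Stage 2 presents R3+R4 = 12610 Ω as a load on stage 1's tap.
Stage 1's lower leg becomes R2‖(R3+R4) = 645.2 Ω, so V_mid = 5.84 × 645.2/745.2 = 5.056 V.
Stage 2 is itself unloaded: V_out = V_mid × R4/(R3+R4) = 5.056 × 9310/12610 = 3.73 V.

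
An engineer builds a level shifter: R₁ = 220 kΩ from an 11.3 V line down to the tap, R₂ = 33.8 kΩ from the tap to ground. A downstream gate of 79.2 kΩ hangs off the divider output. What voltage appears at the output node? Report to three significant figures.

The load sits in parallel with R₂: R₂‖R_L = (33.8 × 79.2) / (33.8 + 79.2) = 23.69 kΩ.
V_out = 11.3 × 23.69 / (220 + 23.69) = 11.3 × 23.69/243.7 = 1.10 V.

V_out ≈ 1.10 V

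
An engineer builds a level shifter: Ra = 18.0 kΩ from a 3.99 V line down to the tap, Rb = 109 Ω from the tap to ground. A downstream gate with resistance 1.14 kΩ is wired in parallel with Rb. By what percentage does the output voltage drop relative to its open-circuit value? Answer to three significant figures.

8.68 %

Unloaded V = 3.99 × 109/18110 = 0.024016 V.
Loaded: Rb‖R_L = 99.49 Ω, giving V = 3.99 × 99.49/18100 = 0.021932 V.
Drop = (0.024016 − 0.021932) / 0.024016 = 8.68 %.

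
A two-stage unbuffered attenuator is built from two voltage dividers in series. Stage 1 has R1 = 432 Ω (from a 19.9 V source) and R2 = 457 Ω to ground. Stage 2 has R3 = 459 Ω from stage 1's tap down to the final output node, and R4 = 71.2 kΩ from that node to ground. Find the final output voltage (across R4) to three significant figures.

V_out ≈ 10.1 V

Stage 2 presents R3+R4 = 71660 Ω as a load on stage 1's tap.
Stage 1's lower leg becomes R2‖(R3+R4) = 454.1 Ω, so V_mid = 19.9 × 454.1/886.1 = 10.20 V.
Stage 2 is itself unloaded: V_out = V_mid × R4/(R3+R4) = 10.20 × 71200/71660 = 10.1 V.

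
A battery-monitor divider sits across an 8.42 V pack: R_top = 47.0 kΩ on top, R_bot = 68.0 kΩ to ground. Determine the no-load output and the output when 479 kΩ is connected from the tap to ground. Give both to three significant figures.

Open-circuit: V = 8.42 × 68.0/(47.0 + 68.0) = 4.98 V.
With the load, R_bot becomes R_bot‖R_L = 59.55 kΩ, so V = 8.42 × 59.55/106.5 = 4.71 V.

Unloaded: 4.98 V; loaded: 4.71 V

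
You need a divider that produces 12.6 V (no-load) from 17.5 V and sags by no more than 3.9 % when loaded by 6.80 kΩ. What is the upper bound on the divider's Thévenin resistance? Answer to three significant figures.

Loading drop = R_th/(R_th + R_L) ≤ 0.0390, so R_th ≤ R_L · ε/(1−ε) = 6.80 kΩ × 0.0390/0.9610 = 276 Ω.

R_th ≤ 276 Ω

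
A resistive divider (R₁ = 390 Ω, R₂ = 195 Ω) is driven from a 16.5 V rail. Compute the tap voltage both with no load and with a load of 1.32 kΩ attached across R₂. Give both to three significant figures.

Unloaded: 5.50 V; loaded: 5.01 V

Open-circuit: V = 16.5 × 195/(390 + 195) = 5.50 V.
With the load, R₂ becomes R₂‖R_L = 169.9 Ω, so V = 16.5 × 169.9/559.9 = 5.01 V.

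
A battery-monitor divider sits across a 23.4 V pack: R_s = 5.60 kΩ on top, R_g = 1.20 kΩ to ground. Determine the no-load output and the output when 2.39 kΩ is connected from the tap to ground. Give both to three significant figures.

Open-circuit: V = 23.4 × 1.20/(5.60 + 1.20) = 4.13 V.
With the load, R_g becomes R_g‖R_L = 0.7989 kΩ, so V = 23.4 × 0.7989/6.399 = 2.92 V.

Unloaded: 4.13 V; loaded: 2.92 V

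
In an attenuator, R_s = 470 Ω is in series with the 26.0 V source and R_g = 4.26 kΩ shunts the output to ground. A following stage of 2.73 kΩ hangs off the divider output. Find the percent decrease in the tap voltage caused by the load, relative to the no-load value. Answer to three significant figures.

13.4 %

Unloaded V = 26.0 × 4260/4730 = 23.416 V.
Loaded: R_g‖R_L = 1664 Ω, giving V = 26.0 × 1664/2134 = 20.273 V.
Drop = (23.416 − 20.273) / 23.416 = 13.4 %.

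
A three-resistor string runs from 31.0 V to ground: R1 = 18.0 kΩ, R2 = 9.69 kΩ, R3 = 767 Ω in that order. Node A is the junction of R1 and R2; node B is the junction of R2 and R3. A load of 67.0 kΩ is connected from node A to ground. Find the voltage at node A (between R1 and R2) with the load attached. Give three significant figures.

Below node A the series string R2+R3 = 10460 Ω sits in parallel with the 67000 Ω load: 9045 Ω.
V_A = 31.0 × 9045/(18000 + 9045) = 10.4 V.

V ≈ 10.4 V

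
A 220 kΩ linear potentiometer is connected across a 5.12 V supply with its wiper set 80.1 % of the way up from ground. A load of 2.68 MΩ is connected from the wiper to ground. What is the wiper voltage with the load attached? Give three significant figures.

The wiper splits the pot into (1−α)R = 43.78 kΩ above and αR = 176.2 kΩ below.
Lower section ‖ load = 165.3 kΩ.
V_wiper = 5.12 × 165.3/(43.78 + 165.3) = 4.05 V.

V ≈ 4.05 V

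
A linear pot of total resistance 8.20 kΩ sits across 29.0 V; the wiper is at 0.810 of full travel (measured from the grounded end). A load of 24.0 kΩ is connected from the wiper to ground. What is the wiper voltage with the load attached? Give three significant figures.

V ≈ 22.3 V

The wiper splits the pot into (1−α)R = 1.558 kΩ above and αR = 6.642 kΩ below.
Lower section ‖ load = 5.202 kΩ.
V_wiper = 29.0 × 5.202/(1.558 + 5.202) = 22.3 V.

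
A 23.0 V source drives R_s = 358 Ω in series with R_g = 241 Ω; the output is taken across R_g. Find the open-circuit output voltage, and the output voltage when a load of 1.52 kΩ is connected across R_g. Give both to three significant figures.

Open-circuit: V = 23.0 × 241/(358 + 241) = 9.25 V.
With the load, R_g becomes R_g‖R_L = 208.0 Ω, so V = 23.0 × 208.0/566.0 = 8.45 V.

Unloaded: 9.25 V; loaded: 8.45 V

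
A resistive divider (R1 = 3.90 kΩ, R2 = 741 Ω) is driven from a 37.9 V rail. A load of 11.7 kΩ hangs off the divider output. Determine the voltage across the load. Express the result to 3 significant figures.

The load sits in parallel with R2: R2‖R_L = (741 × 11700) / (741 + 11700) = 696.9 Ω.
V_out = 37.9 × 696.9 / (3900 + 696.9) = 37.9 × 696.9/4597 = 5.75 V.

V_out ≈ 5.75 V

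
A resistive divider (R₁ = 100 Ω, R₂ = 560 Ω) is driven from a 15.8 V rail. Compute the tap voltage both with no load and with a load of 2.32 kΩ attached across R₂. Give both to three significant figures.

Open-circuit: V = 15.8 × 560/(100 + 560) = 13.4 V.
With the load, R₂ becomes R₂‖R_L = 451.1 Ω, so V = 15.8 × 451.1/551.1 = 12.9 V.

Unloaded: 13.4 V; loaded: 12.9 V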